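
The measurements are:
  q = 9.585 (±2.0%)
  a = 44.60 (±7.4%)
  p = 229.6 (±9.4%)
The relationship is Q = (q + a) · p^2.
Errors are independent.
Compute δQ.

5.65e+05

Let u = q + a = 54.19. δu = √(δq² + δa²) = √(0.0367 + 10.9) = 3.31, so δu/u = 0.0610.
Q is then a monomial in u, p:
δQ/Q = √((δu/u)² + (2·δp/p)²) = √(0.00372 + 0.0353) = 0.198
Q = 2.856e+06, so δQ = 0.198 × 2.856e+06 = 5.65e+05.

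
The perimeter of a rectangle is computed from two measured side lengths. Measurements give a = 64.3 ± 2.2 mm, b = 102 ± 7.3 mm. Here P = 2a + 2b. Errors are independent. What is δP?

Sums and differences: (δP)² = Σ (cᵢ δxᵢ)².
  (2·δa)² = 19.4;  (2·δb)² = 213
δP = √(233) = 15.2 mm

15.2 mm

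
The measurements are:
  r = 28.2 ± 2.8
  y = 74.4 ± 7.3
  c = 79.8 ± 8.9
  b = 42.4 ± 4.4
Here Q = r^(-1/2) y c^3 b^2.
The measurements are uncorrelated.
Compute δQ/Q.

Products/powers → add relative errors in quadrature, weighted by exponent:
  (−½·δr/r)² = (-0.5×0.0993)² = 0.00246;  (1·δy/y)² = (1×0.0981)² = 0.00963;  (3·δc/c)² = (3×0.112)² = 0.112;  (2·δb/b)² = (2×0.104)² = 0.0431
δQ/Q = √(0.167) = 0.409

0.409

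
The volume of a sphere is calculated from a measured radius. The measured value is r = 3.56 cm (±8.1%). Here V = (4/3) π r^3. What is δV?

45.9 cm^3

For a monomial V ∝ r^3, fractional errors add in quadrature:
  (3·δr/r)² = (3×0.0810)² = 0.0590
δV/V = √(0.0590) = 0.243
V = 189 cm^3, so δV = 0.243 × 189 = 45.9 cm^3.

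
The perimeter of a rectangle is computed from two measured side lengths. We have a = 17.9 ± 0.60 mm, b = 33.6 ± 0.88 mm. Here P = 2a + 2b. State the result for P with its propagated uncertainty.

103 ± 2.13 mm

For a sum/difference, combine absolute errors in quadrature:
  (2·δa)² = 1.44;  (2·δb)² = 3.10
δP = √(4.54) = 2.13 mm
P = 103 mm.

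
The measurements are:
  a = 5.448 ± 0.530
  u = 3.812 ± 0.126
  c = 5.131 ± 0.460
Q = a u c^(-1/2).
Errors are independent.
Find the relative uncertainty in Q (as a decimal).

Q is a product of powers, so relative uncertainties combine in quadrature:
  (1·δa/a)² = (1×0.0973)² = 0.00946;  (1·δu/u)² = (1×0.0331)² = 0.00109;  (−½·δc/c)² = (-0.5×0.0897)² = 0.00201
δQ/Q = √(0.0126) = 0.112

0.112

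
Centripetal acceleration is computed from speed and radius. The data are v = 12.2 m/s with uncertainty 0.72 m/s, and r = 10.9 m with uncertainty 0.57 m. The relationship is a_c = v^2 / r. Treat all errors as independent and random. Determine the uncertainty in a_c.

Products/powers → add relative errors in quadrature, weighted by exponent:
  (2·δv/v)² = (2×0.0590)² = 0.0139;  (-1·δr/r)² = (-1×0.0523)² = 0.00273
δa_c/a_c = √(0.0167) = 0.129
a_c = 13.7 m/s^2, so δa_c = 0.129 × 13.7 = 1.76 m/s^2.

1.76 m/s^2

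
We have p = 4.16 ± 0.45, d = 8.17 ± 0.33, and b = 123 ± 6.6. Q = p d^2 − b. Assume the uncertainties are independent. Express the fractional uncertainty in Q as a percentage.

Let w = p·d^2 = 278. δw/w = √((1·δp/p)² + (2·δd/d)²) = √(0.0117 + 0.00653) = 0.135, so δw = 37.5.
Q = w − b: δQ = √(δw² + δb²) = √(1410 + 43.6) = 38.1
Q = 155, so δQ/Q = 38.1/155 = 0.246.

24.6%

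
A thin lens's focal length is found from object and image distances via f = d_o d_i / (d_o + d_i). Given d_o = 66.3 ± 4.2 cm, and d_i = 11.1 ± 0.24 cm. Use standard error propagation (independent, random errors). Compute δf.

∂f/∂d_o = (d_i/(d_o+d_i))² = 0.0206;  ∂f/∂d_i = (d_o/(d_o+d_i))² = 0.734
δf = √((∂f/∂d_o · δd_o)² + (∂f/∂d_i · δd_i)²) = √(0.00746 + 0.0310) = 0.196 cm

0.196 cm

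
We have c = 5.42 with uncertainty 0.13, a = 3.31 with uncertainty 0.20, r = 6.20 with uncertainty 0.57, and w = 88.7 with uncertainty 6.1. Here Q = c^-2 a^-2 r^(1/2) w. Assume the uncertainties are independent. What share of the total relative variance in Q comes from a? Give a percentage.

(δQ/Q)² = (-2·δc/c)² + (-2·δa/a)² + (½·δr/r)² + (1·δw/w)²
  c term: (-2×0.0240)² = 0.00230
  a term: (-2×0.0604)² = 0.0146
  r term: (0.5×0.0919)² = 0.00211
  w term: (1×0.0688)² = 0.00473
Total = 0.0237. Share from a = 0.0146/0.0237 = 0.615.

61.5%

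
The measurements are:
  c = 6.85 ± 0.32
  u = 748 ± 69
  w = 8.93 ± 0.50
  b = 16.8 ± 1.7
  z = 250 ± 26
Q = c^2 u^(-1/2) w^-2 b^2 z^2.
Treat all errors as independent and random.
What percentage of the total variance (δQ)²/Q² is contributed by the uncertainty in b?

38.1%

(δQ/Q)² = (2·δc/c)² + (−½·δu/u)² + (-2·δw/w)² + (2·δb/b)² + (2·δz/z)²
  c term: (2×0.0467)² = 0.00873
  u term: (-0.5×0.0922)² = 0.00213
  w term: (-2×0.0560)² = 0.0125
  b term: (2×0.101)² = 0.0410
  z term: (2×0.104)² = 0.0433
Total = 0.108. Share from b = 0.0410/0.108 = 0.381.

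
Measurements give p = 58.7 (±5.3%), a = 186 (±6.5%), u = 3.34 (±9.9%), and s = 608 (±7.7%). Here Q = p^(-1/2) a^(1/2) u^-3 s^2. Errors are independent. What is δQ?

Relative error in a monomial: (δQ/Q)² = Σ (nᵢ · δxᵢ/xᵢ)².
  (−½·δp/p)² = (-0.5×0.0530)² = 0.000702;  (½·δa/a)² = (0.5×0.0650)² = 0.00106;  (-3·δu/u)² = (-3×0.0990)² = 0.0882;  (2·δs/s)² = (2×0.0770)² = 0.0237
δQ/Q = √(0.114) = 0.337
Q = 17700, so δQ = 0.337 × 17700 = 5950.

5950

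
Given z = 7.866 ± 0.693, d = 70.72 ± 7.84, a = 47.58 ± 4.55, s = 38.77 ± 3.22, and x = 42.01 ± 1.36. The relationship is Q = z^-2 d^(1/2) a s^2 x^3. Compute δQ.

2.04e+08

Since Q is a product/quotient, work with relative uncertainties:
  (-2·δz/z)² = (-2×0.0881)² = 0.0310;  (½·δd/d)² = (0.5×0.111)² = 0.00307;  (1·δa/a)² = (1×0.0956)² = 0.00914;  (2·δs/s)² = (2×0.0831)² = 0.0276;  (3·δx/x)² = (3×0.0324)² = 0.00943
δQ/Q = √(0.0803) = 0.283
Q = 7.207e+08, so δQ = 0.283 × 7.207e+08 = 2.04e+08.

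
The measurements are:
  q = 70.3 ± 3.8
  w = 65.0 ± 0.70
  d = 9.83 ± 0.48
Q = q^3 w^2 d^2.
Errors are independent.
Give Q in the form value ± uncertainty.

(1.42 ± 0.270) × 10^11

Products/powers → add relative errors in quadrature, weighted by exponent:
  (3·δq/q)² = (3×0.0541)² = 0.0263;  (2·δw/w)² = (2×0.0108)² = 0.000464;  (2·δd/d)² = (2×0.0488)² = 0.00954
δQ/Q = √(0.0363) = 0.191
Q = 1.42e+11, so δQ = 0.191 × 1.42e+11 = 2.7e+10.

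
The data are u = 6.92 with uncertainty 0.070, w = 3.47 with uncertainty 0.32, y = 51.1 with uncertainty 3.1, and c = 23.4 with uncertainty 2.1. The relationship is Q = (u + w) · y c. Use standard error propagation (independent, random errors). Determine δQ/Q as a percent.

Let h = u + w = 10.4. δh = √(δu² + δw²) = √(0.00490 + 0.102) = 0.328, so δh/h = 0.0315.
Q is then a monomial in h, y, c:
δQ/Q = √((δh/h)² + (1·δy/y)² + (1·δc/c)²) = √(0.000994 + 0.00368 + 0.00805) = 0.113

11.3%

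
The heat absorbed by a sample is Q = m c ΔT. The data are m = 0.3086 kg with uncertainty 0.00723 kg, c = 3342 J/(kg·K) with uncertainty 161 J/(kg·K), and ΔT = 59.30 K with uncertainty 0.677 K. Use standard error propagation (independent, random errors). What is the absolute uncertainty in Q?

3350 J

For a monomial Q ∝ m, c, ΔT, fractional errors add in quadrature:
  (1·δm/m)² = (1×0.0234)² = 0.000549;  (1·δc/c)² = (1×0.0482)² = 0.00232;  (1·δΔT/ΔT)² = (1×0.0114)² = 0.000130
δQ/Q = √(0.00300) = 0.0548
Q = 61160 J, so δQ = 0.0548 × 61160 = 3350 J.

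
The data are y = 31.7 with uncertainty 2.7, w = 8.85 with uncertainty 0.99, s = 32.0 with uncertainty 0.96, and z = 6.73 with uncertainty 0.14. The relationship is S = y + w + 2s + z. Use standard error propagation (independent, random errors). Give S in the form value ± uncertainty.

111 ± 3.46

Each term contributes (cᵢ δxᵢ)² to (δS)²:
  (δy)² = 7.29;  (δw)² = 0.980;  (2·δs)² = 3.69;  (δz)² = 0.0196
δS = √(12.0) = 3.46
S = 111.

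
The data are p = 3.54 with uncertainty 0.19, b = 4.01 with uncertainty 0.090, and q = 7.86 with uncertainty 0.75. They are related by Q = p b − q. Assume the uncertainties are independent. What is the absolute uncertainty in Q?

1.12

Let w = p·b = 14.2. δw/w = √((1·δp/p)² + (1·δb/b)²) = √(0.00288 + 0.000504) = 0.0582, so δw = 0.826.
Q = w − q: δQ = √(δw² + δq²) = √(0.682 + 0.562) = 1.12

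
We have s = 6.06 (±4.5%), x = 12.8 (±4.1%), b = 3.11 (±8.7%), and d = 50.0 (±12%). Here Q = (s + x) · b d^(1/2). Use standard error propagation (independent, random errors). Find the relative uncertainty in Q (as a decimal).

0.110

Let u = s + x = 18.9. δu = √(δs² + δx²) = √(0.0744 + 0.275) = 0.591, so δu/u = 0.0314.
Q is then a monomial in u, b, d:
δQ/Q = √((δu/u)² + (1·δb/b)² + (½·δd/d)²) = √(0.000983 + 0.00757 + 0.00360) = 0.110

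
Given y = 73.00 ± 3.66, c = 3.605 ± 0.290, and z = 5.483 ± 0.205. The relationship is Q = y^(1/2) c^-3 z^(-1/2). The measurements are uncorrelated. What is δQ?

0.0190

Q is a product of powers, so relative uncertainties combine in quadrature:
  (½·δy/y)² = (0.5×0.0501)² = 0.000628;  (-3·δc/c)² = (-3×0.0804)² = 0.0582;  (−½·δz/z)² = (-0.5×0.0374)² = 0.000349
δQ/Q = √(0.0592) = 0.243
Q = 0.07788, so δQ = 0.243 × 0.07788 = 0.0190.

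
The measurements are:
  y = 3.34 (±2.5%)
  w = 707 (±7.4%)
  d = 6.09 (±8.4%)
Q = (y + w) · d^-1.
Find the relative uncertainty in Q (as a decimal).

Let u = y + w = 710. δu = √(δy² + δw²) = √(0.00697 + 2740) = 52.3, so δu/u = 0.0737.
Q is then a monomial in u, d:
δQ/Q = √((δu/u)² + (-1·δd/d)²) = √(0.00542 + 0.00706) = 0.112

0.112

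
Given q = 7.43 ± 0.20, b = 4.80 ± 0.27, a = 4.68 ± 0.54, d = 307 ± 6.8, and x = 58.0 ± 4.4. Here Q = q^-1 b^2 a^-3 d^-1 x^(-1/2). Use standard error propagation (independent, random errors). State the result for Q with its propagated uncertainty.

(1.29 ± 0.476) × 10^-5

Q is a product of powers, so relative uncertainties combine in quadrature:
  (-1·δq/q)² = (-1×0.0269)² = 0.000725;  (2·δb/b)² = (2×0.0563)² = 0.0127;  (-3·δa/a)² = (-3×0.115)² = 0.120;  (-1·δd/d)² = (-1×0.0221)² = 0.000491;  (−½·δx/x)² = (-0.5×0.0759)² = 0.00144
δQ/Q = √(0.135) = 0.368
Q = 1.29e-05, so δQ = 0.368 × 1.29e-05 = 4.76e-06.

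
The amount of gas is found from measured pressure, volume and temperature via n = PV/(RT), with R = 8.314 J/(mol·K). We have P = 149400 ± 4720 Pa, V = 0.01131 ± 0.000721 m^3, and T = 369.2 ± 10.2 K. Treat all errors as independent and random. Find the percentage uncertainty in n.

For a monomial n ∝ P, V, T^-1, fractional errors add in quadrature:
  (1·δP/P)² = (1×0.0316)² = 0.000998;  (1·δV/V)² = (1×0.0637)² = 0.00406;  (-1·δT/T)² = (-1×0.0276)² = 0.000763
δn/n = √(0.00583) = 0.0763

7.63%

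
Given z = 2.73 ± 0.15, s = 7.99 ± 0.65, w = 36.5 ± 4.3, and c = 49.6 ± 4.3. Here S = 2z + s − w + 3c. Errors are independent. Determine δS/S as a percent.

S is a linear combination, so absolute uncertainties add in quadrature:
  (2·δz)² = 0.0900;  (δs)² = 0.423;  (δw)² = 18.5;  (3·δc)² = 166
δS = √(185) = 13.6
S = 126, so δS/S = 13.6/126 = 0.108.

10.8%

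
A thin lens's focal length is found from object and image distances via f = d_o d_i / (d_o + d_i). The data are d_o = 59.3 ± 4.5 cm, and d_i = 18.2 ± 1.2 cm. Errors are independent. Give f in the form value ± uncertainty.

∂f/∂d_o = (d_i/(d_o+d_i))² = 0.0551;  ∂f/∂d_i = (d_o/(d_o+d_i))² = 0.585
δf = √((∂f/∂d_o · δd_o)² + (∂f/∂d_i · δd_i)²) = √(0.0616 + 0.494) = 0.745 cm
f = 13.9 cm.

13.9 ± 0.745 cm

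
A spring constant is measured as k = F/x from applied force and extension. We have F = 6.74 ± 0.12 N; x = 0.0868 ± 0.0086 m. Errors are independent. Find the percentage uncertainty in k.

10.1%

Each factor contributes (exponent × relative error)² to (δk/k)²:
  (1·δF/F)² = (1×0.0178)² = 0.000317;  (-1·δx/x)² = (-1×0.0991)² = 0.00982
δk/k = √(0.0101) = 0.101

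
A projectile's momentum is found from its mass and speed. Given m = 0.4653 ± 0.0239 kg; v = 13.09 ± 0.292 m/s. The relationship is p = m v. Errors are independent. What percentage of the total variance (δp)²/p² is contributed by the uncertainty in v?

(δp/p)² = (1·δm/m)² + (1·δv/v)²
  m term: (1×0.0514)² = 0.00264
  v term: (1×0.0223)² = 0.000498
Total = 0.00314. Share from v = 0.000498/0.00314 = 0.159.

15.9%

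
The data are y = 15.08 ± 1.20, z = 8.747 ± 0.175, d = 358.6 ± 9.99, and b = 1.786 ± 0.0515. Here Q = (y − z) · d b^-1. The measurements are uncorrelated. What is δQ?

249

Let u = y − z = 6.333. δu = √(δy² + δz²) = √(1.44 + 0.0306) = 1.21, so δu/u = 0.191.
Q is then a monomial in u, d, b:
δQ/Q = √((δu/u)² + (1·δd/d)² + (-1·δb/b)²) = √(0.0367 + 0.000776 + 0.000831) = 0.196
Q = 1272, so δQ = 0.196 × 1272 = 249.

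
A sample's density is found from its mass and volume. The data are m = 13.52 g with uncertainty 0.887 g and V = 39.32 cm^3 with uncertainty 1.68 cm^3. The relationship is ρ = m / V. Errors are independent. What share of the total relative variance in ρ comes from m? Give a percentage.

(δρ/ρ)² = (1·δm/m)² + (-1·δV/V)²
  m term: (1×0.0656)² = 0.00430
  V term: (-1×0.0427)² = 0.00183
Total = 0.00613. Share from m = 0.00430/0.00613 = 0.702.

70.2%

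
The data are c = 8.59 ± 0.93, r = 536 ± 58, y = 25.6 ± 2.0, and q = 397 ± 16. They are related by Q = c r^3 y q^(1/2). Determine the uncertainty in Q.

2.37e+11

Each factor contributes (exponent × relative error)² to (δQ/Q)²:
  (1·δc/c)² = (1×0.108)² = 0.0117;  (3·δr/r)² = (3×0.108)² = 0.105;  (1·δy/y)² = (1×0.0781)² = 0.00610;  (½·δq/q)² = (0.5×0.0403)² = 0.000406
δQ/Q = √(0.124) = 0.352
Q = 6.75e+11, so δQ = 0.352 × 6.75e+11 = 2.37e+11.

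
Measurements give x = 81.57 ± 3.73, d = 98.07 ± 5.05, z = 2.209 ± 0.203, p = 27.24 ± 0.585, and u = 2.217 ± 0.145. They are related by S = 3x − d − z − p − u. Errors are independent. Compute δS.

Sums and differences: (δS)² = Σ (cᵢ δxᵢ)².
  (3·δx)² = 125;  (δd)² = 25.5;  (δz)² = 0.0412;  (δp)² = 0.342;  (δu)² = 0.0210
δS = √(151) = 12.3

12.3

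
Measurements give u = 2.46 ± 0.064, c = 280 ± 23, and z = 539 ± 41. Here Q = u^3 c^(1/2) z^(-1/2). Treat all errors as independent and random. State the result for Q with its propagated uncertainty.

For a monomial Q ∝ u^3, c^(1/2), z^(-1/2), fractional errors add in quadrature:
  (3·δu/u)² = (3×0.0260)² = 0.00609;  (½·δc/c)² = (0.5×0.0821)² = 0.00169;  (−½·δz/z)² = (-0.5×0.0761)² = 0.00145
δQ/Q = √(0.00923) = 0.0960
Q = 10.7, so δQ = 0.0960 × 10.7 = 1.03.

10.7 ± 1.03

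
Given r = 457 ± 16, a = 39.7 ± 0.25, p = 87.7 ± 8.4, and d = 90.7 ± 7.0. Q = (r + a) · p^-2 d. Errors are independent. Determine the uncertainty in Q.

1.22

Let u = r + a = 497. δu = √(δr² + δa²) = √(256 + 0.0625) = 16.0, so δu/u = 0.0322.
Q is then a monomial in u, p, d:
δQ/Q = √((δu/u)² + (-2·δp/p)² + (1·δd/d)²) = √(0.00104 + 0.0367 + 0.00596) = 0.209
Q = 5.86, so δQ = 0.209 × 5.86 = 1.22.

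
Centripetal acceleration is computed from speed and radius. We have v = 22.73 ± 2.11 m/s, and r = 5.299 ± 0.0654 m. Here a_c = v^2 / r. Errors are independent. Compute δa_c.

a_c is a product of powers, so relative uncertainties combine in quadrature:
  (2·δv/v)² = (2×0.0928)² = 0.0345;  (-1·δr/r)² = (-1×0.0123)² = 0.000152
δa_c/a_c = √(0.0346) = 0.186
a_c = 97.50 m/s^2, so δa_c = 0.186 × 97.50 = 18.1 m/s^2.

18.1 m/s^2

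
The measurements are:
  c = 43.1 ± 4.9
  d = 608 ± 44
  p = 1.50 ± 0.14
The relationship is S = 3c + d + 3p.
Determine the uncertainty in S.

46.4

Absolute uncertainties add in quadrature for a linear combination:
  (3·δc)² = 216;  (δd)² = 1940;  (3·δp)² = 0.176
δS = √(2150) = 46.4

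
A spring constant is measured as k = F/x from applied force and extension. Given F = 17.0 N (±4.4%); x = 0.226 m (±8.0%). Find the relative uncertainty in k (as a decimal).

0.0913

For a monomial k ∝ F, x^-1, fractional errors add in quadrature:
  (1·δF/F)² = (1×0.0440)² = 0.00194;  (-1·δx/x)² = (-1×0.0800)² = 0.00640
δk/k = √(0.00834) = 0.0913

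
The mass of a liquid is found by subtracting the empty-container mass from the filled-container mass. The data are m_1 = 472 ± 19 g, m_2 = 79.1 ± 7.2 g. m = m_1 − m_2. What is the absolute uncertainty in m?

For a sum/difference, combine absolute errors in quadrature:
  (δm_1)² = 361;  (δm_2)² = 51.8
δm = √(413) = 20.3 g

20.3 g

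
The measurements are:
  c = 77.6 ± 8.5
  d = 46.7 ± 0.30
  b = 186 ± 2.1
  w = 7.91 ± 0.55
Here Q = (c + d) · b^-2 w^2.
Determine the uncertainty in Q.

Let u = c + d = 124. δu = √(δc² + δd²) = √(72.2 + 0.0900) = 8.51, so δu/u = 0.0684.
Q is then a monomial in u, b, w:
δQ/Q = √((δu/u)² + (-2·δb/b)² + (2·δw/w)²) = √(0.00468 + 0.000510 + 0.0193) = 0.157
Q = 0.225, so δQ = 0.157 × 0.225 = 0.0352.

0.0352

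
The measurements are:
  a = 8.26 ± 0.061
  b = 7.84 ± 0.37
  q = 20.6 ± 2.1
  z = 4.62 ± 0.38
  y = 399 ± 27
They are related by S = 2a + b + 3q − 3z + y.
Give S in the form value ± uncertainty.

For a sum/difference, combine absolute errors in quadrature:
  (2·δa)² = 0.0149;  (δb)² = 0.137;  (3·δq)² = 39.7;  (3·δz)² = 1.30;  (δy)² = 729
δS = √(770) = 27.8
S = 471.

471 ± 27.8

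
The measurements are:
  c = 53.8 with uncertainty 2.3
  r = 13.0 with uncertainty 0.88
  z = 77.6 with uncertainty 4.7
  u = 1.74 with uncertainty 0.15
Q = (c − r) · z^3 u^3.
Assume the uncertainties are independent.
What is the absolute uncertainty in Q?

3.23e+07

Let w = c − r = 40.8. δw = √(δc² + δr²) = √(5.29 + 0.774) = 2.46, so δw/w = 0.0604.
Q is then a monomial in w, z, u:
δQ/Q = √((δw/w)² + (3·δz/z)² + (3·δu/u)²) = √(0.00364 + 0.0330 + 0.0669) = 0.322
Q = 1e+08, so δQ = 0.322 × 1e+08 = 3.23e+07.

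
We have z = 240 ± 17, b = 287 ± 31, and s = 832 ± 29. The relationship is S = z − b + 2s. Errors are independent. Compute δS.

67.9

Absolute uncertainties add in quadrature for a linear combination:
  (δz)² = 289;  (δb)² = 961;  (2·δs)² = 3360
δS = √(4610) = 67.9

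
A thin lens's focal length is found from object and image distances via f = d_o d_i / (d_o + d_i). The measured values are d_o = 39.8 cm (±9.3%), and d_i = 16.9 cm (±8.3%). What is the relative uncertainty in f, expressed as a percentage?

∂f/∂d_o = (d_i/(d_o+d_i))² = 0.0888;  ∂f/∂d_i = (d_o/(d_o+d_i))² = 0.493
δf = √((∂f/∂d_o · δd_o)² + (∂f/∂d_i · δd_i)²) = √(0.108 + 0.478) = 0.765 cm
f = 11.9 cm, so δf/f = 0.765/11.9 = 0.0645.

6.45%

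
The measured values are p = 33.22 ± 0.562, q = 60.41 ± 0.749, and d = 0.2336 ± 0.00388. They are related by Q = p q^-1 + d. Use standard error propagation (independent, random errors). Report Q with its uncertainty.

Let w = p·q^-1 = 0.5499. δw/w = √((1·δp/p)² + (-1·δq/q)²) = √(0.000286 + 0.000154) = 0.0210, so δw = 0.0115.
Q = w + d: δQ = √(δw² + δd²) = √(0.000133 + 1.51e-05) = 0.0122
Q = 0.7835.

0.7835 ± 0.0122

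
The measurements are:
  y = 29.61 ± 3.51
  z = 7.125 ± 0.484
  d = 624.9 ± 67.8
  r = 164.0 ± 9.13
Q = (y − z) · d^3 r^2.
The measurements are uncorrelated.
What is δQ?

Let u = y − z = 22.48. δu = √(δy² + δz²) = √(12.3 + 0.234) = 3.54, so δu/u = 0.158.
Q is then a monomial in u, d, r:
δQ/Q = √((δu/u)² + (3·δd/d)² + (2·δr/r)²) = √(0.0248 + 0.106 + 0.0124) = 0.378
Q = 1.476e+14, so δQ = 0.378 × 1.476e+14 = 5.58e+13.

5.58e+13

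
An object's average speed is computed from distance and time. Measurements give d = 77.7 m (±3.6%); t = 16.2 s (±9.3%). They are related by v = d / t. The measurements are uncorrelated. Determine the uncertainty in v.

0.478 m/s

For a monomial v ∝ d, t^-1, fractional errors add in quadrature:
  (1·δd/d)² = (1×0.0360)² = 0.00130;  (-1·δt/t)² = (-1×0.0930)² = 0.00865
δv/v = √(0.00995) = 0.0997
v = 4.80 m/s, so δv = 0.0997 × 4.80 = 0.478 m/s.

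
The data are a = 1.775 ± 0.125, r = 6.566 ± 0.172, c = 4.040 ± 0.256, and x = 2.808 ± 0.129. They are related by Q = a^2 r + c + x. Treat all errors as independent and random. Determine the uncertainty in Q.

2.98

Let p = a^2·r = 20.69. δp/p = √((2·δa/a)² + (1·δr/r)²) = √(0.0198 + 0.000686) = 0.143, so δp = 2.96.
Q = p + c + x: δQ = √(δp² + δc² + δx²) = √(8.78 + 0.0655 + 0.0166) = 2.98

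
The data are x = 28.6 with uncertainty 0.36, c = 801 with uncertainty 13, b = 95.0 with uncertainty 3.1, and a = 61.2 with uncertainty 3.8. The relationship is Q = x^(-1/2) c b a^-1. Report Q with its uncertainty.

232 ± 16.8

Products/powers → add relative errors in quadrature, weighted by exponent:
  (−½·δx/x)² = (-0.5×0.0126)² = 3.96e-05;  (1·δc/c)² = (1×0.0162)² = 0.000263;  (1·δb/b)² = (1×0.0326)² = 0.00106;  (-1·δa/a)² = (-1×0.0621)² = 0.00386
δQ/Q = √(0.00522) = 0.0723
Q = 232, so δQ = 0.0723 × 232 = 16.8.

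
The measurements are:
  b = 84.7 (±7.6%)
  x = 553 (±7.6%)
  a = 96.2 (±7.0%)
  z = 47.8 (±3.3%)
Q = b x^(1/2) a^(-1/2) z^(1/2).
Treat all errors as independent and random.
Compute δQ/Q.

0.0934

For a monomial Q ∝ b, x^(1/2), a^(-1/2), z^(1/2), fractional errors add in quadrature:
  (1·δb/b)² = (1×0.0760)² = 0.00578;  (½·δx/x)² = (0.5×0.0760)² = 0.00144;  (−½·δa/a)² = (-0.5×0.0700)² = 0.00123;  (½·δz/z)² = (0.5×0.0330)² = 0.000272
δQ/Q = √(0.00872) = 0.0934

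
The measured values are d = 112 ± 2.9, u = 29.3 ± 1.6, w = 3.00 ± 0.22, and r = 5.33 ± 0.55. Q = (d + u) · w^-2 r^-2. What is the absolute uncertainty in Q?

Let h = d + u = 141. δh = √(δd² + δu²) = √(8.41 + 2.56) = 3.31, so δh/h = 0.0234.
Q is then a monomial in h, w, r:
δQ/Q = √((δh/h)² + (-2·δw/w)² + (-2·δr/r)²) = √(0.000549 + 0.0215 + 0.0426) = 0.254
Q = 0.553, so δQ = 0.254 × 0.553 = 0.141.

0.141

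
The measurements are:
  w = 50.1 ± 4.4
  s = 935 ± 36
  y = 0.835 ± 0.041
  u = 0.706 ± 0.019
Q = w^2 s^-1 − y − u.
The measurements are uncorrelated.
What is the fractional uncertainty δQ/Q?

Let p = w^2·s^-1 = 2.68. δp/p = √((2·δw/w)² + (-1·δs/s)²) = √(0.0309 + 0.00148) = 0.180, so δp = 0.483.
Q = p − y − u: δQ = √(δp² + δy² + δu²) = √(0.233 + 0.00168 + 0.000361) = 0.485
Q = 1.14, so δQ/Q = 0.485/1.14 = 0.424.

0.424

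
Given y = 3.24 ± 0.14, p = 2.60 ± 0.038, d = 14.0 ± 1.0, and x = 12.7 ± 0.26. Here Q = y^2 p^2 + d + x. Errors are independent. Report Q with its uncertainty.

Let w = y^2·p^2 = 71.0. δw/w = √((2·δy/y)² + (2·δp/p)²) = √(0.00747 + 0.000854) = 0.0912, so δw = 6.47.
Q = w + d + x: δQ = √(δw² + δd² + δx²) = √(41.9 + 1.00 + 0.0676) = 6.56
Q = 97.7.

97.7 ± 6.56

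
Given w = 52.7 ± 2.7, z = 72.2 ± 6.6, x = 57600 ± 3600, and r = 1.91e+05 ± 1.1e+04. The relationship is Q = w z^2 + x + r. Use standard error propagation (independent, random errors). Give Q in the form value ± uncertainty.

Let p = w·z^2 = 2.75e+05. δp/p = √((1·δw/w)² + (2·δz/z)²) = √(0.00262 + 0.0334) = 0.190, so δp = 52200.
Q = p + x + r: δQ = √(δp² + δx² + δr²) = √(2.72e+09 + 1.3e+07 + 1.21e+08) = 53400
Q = 5.23e+05.

(5.23 ± 0.534) × 10^5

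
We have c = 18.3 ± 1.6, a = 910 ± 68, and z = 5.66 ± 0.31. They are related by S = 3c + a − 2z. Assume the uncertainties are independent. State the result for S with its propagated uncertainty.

Each term contributes (cᵢ δxᵢ)² to (δS)²:
  (3·δc)² = 23.0;  (δa)² = 4620;  (2·δz)² = 0.384
δS = √(4650) = 68.2
S = 954.

954 ± 68.2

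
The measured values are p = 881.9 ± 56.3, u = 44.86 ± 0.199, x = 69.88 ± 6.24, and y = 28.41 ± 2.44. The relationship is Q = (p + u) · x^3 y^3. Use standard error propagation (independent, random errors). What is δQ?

2.73e+12

Let w = p + u = 926.8. δw = √(δp² + δu²) = √(3170 + 0.0396) = 56.3, so δw/w = 0.0607.
Q is then a monomial in w, x, y:
δQ/Q = √((δw/w)² + (3·δx/x)² + (3·δy/y)²) = √(0.00369 + 0.0718 + 0.0664) = 0.377
Q = 7.252e+12, so δQ = 0.377 × 7.252e+12 = 2.73e+12.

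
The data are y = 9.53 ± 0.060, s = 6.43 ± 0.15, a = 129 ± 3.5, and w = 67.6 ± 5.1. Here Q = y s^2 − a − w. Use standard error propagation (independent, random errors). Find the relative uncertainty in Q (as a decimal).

Let p = y·s^2 = 394. δp/p = √((1·δy/y)² + (2·δs/s)²) = √(3.96e-05 + 0.00218) = 0.0471, so δp = 18.5.
Q = p − a − w: δQ = √(δp² + δa² + δw²) = √(344 + 12.2 + 26.0) = 19.6
Q = 197, so δQ/Q = 19.6/197 = 0.0990.

0.0990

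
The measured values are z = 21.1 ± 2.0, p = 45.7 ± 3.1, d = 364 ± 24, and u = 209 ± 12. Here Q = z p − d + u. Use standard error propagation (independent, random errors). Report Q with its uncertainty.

809 ± 116

Let w = z·p = 964. δw/w = √((1·δz/z)² + (1·δp/p)²) = √(0.00898 + 0.00460) = 0.117, so δw = 112.
Q = w − d + u: δQ = √(δw² + δd² + δu²) = √(12600 + 576 + 144) = 116
Q = 809.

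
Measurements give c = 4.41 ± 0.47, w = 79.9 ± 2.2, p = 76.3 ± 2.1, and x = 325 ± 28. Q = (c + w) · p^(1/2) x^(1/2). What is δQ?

697

Let u = c + w = 84.3. δu = √(δc² + δw²) = √(0.221 + 4.84) = 2.25, so δu/u = 0.0267.
Q is then a monomial in u, p, x:
δQ/Q = √((δu/u)² + (½·δp/p)² + (½·δx/x)²) = √(0.000712 + 0.000189 + 0.00186) = 0.0525
Q = 13300, so δQ = 0.0525 × 13300 = 697.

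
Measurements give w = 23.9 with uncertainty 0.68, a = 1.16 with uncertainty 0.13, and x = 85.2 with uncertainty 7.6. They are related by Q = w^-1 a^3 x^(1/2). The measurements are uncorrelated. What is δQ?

Products/powers → add relative errors in quadrature, weighted by exponent:
  (-1·δw/w)² = (-1×0.0285)² = 0.000810;  (3·δa/a)² = (3×0.112)² = 0.113;  (½·δx/x)² = (0.5×0.0892)² = 0.00199
δQ/Q = √(0.116) = 0.340
Q = 0.603, so δQ = 0.340 × 0.603 = 0.205.

0.205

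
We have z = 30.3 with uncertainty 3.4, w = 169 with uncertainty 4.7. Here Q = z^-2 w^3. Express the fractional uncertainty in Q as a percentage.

23.9%

Relative error in a monomial: (δQ/Q)² = Σ (nᵢ · δxᵢ/xᵢ)².
  (-2·δz/z)² = (-2×0.112)² = 0.0504;  (3·δw/w)² = (3×0.0278)² = 0.00696
δQ/Q = √(0.0573) = 0.239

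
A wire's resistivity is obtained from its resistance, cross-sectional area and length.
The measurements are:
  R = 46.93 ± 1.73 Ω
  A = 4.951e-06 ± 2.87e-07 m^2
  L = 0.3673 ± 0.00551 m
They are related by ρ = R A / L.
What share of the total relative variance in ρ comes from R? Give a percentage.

27.5%

(δρ/ρ)² = (1·δR/R)² + (1·δA/A)² + (-1·δL/L)²
  R term: (1×0.0369)² = 0.00136
  A term: (1×0.0580)² = 0.00336
  L term: (-1×0.0150)² = 0.000225
Total = 0.00494. Share from R = 0.00136/0.00494 = 0.275.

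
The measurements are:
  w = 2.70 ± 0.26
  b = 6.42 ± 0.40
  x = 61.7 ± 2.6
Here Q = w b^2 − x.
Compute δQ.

17.7

Let p = w·b^2 = 111. δp/p = √((1·δw/w)² + (2·δb/b)²) = √(0.00927 + 0.0155) = 0.157, so δp = 17.5.
Q = p − x: δQ = √(δp² + δx²) = √(307 + 6.76) = 17.7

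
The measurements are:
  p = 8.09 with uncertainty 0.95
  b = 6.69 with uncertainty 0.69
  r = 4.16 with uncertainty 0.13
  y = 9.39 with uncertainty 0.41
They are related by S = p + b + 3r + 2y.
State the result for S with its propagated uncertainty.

S is a linear combination, so absolute uncertainties add in quadrature:
  (δp)² = 0.902;  (δb)² = 0.476;  (3·δr)² = 0.152;  (2·δy)² = 0.672
δS = √(2.20) = 1.48
S = 46.0.

46.0 ± 1.48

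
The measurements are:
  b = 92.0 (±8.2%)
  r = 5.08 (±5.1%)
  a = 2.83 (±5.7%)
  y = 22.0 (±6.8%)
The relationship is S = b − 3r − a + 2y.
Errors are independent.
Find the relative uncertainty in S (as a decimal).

0.0691

For a sum/difference, combine absolute errors in quadrature:
  (δb)² = 56.9;  (3·δr)² = 0.604;  (δa)² = 0.0260;  (2·δy)² = 8.95
δS = √(66.5) = 8.15
S = 118, so δS/S = 8.15/118 = 0.0691.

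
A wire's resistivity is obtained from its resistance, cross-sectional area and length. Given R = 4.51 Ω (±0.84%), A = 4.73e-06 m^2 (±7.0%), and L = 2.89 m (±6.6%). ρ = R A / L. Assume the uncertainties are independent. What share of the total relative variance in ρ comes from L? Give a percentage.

46.7%

(δρ/ρ)² = (1·δR/R)² + (1·δA/A)² + (-1·δL/L)²
  R term: (1×0.00840)² = 7.06e-05
  A term: (1×0.0700)² = 0.00490
  L term: (-1×0.0660)² = 0.00436
Total = 0.00933. Share from L = 0.00436/0.00933 = 0.467.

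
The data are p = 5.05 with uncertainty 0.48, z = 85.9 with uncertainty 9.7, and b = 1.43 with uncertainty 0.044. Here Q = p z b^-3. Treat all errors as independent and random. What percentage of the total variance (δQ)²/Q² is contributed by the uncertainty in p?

(δQ/Q)² = (1·δp/p)² + (1·δz/z)² + (-3·δb/b)²
  p term: (1×0.0950)² = 0.00903
  z term: (1×0.113)² = 0.0128
  b term: (-3×0.0308)² = 0.00852
Total = 0.0303. Share from p = 0.00903/0.0303 = 0.298.

29.8%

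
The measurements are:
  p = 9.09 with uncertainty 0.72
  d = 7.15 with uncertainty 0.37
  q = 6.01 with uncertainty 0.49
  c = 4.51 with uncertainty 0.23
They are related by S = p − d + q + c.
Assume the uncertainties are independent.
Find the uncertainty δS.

For a sum/difference, combine absolute errors in quadrature:
  (δp)² = 0.518;  (δd)² = 0.137;  (δq)² = 0.240;  (δc)² = 0.0529
δS = √(0.948) = 0.974

0.974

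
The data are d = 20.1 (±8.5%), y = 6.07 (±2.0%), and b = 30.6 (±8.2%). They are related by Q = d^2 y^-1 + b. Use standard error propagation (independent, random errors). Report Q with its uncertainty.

97.2 ± 11.7

Let p = d^2·y^-1 = 66.6. δp/p = √((2·δd/d)² + (-1·δy/y)²) = √(0.0289 + 0.000400) = 0.171, so δp = 11.4.
Q = p + b: δQ = √(δp² + δb²) = √(130 + 6.30) = 11.7
Q = 97.2.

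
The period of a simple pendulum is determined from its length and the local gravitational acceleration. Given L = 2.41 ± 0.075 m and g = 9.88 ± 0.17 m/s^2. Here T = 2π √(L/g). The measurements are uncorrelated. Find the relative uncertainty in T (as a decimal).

Relative error in a monomial: (δT/T)² = Σ (nᵢ · δxᵢ/xᵢ)².
  (½·δL/L)² = (0.5×0.0311)² = 0.000242;  (−½·δg/g)² = (-0.5×0.0172)² = 7.4e-05
δT/T = √(0.000316) = 0.0178

0.0178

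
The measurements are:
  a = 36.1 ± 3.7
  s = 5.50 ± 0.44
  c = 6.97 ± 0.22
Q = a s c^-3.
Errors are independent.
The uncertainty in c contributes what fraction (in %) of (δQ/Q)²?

(δQ/Q)² = (1·δa/a)² + (1·δs/s)² + (-3·δc/c)²
  a term: (1×0.102)² = 0.0105
  s term: (1×0.0800)² = 0.00640
  c term: (-3×0.0316)² = 0.00897
Total = 0.0259. Share from c = 0.00897/0.0259 = 0.347.

34.7%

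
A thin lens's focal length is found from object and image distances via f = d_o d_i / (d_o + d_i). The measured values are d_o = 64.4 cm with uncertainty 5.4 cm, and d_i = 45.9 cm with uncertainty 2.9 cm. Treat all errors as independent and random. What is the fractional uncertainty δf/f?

0.0508

∂f/∂d_o = (d_i/(d_o+d_i))² = 0.173;  ∂f/∂d_i = (d_o/(d_o+d_i))² = 0.341
δf = √((∂f/∂d_o · δd_o)² + (∂f/∂d_i · δd_i)²) = √(0.874 + 0.977) = 1.36 cm
f = 26.8 cm, so δf/f = 1.36/26.8 = 0.0508.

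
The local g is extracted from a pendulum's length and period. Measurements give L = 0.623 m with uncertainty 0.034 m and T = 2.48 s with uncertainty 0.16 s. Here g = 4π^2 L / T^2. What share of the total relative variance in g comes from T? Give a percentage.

84.8%

(δg/g)² = (1·δL/L)² + (-2·δT/T)²
  L term: (1×0.0546)² = 0.00298
  T term: (-2×0.0645)² = 0.0166
Total = 0.0196. Share from T = 0.0166/0.0196 = 0.848.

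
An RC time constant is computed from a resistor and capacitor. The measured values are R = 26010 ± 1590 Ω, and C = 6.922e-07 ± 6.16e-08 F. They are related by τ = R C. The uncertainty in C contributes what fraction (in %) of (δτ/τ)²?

67.9%

(δτ/τ)² = (1·δR/R)² + (1·δC/C)²
  R term: (1×0.0611)² = 0.00374
  C term: (1×0.0890)² = 0.00792
Total = 0.0117. Share from C = 0.00792/0.0117 = 0.679.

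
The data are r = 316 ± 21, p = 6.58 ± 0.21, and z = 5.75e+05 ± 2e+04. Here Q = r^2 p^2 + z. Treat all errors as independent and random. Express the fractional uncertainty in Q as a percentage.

Let w = r^2·p^2 = 4.32e+06. δw/w = √((2·δr/r)² + (2·δp/p)²) = √(0.0177 + 0.00407) = 0.147, so δw = 6.37e+05.
Q = w + z: δQ = √(δw² + δz²) = √(4.06e+11 + 4e+08) = 6.38e+05
Q = 4.9e+06, so δQ/Q = 6.38e+05/4.9e+06 = 0.130.

13.0%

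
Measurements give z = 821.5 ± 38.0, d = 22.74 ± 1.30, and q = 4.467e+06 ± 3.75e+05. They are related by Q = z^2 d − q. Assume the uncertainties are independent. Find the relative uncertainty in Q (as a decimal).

0.157

Let p = z^2·d = 1.535e+07. δp/p = √((2·δz/z)² + (1·δd/d)²) = √(0.00856 + 0.00327) = 0.109, so δp = 1.67e+06.
Q = p − q: δQ = √(δp² + δq²) = √(2.79e+12 + 1.41e+11) = 1.71e+06
Q = 1.088e+07, so δQ/Q = 1.71e+06/1.088e+07 = 0.157.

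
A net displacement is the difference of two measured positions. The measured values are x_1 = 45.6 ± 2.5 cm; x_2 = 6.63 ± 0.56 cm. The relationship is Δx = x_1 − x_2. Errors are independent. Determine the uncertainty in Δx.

2.56 cm

Each term contributes (cᵢ δxᵢ)² to (δΔx)²:
  (δx_1)² = 6.25;  (δx_2)² = 0.314
δΔx = √(6.56) = 2.56 cm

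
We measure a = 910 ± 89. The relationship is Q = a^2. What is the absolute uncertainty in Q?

Q is a product of powers, so relative uncertainties combine in quadrature:
  (2·δa/a)² = (2×0.0978)² = 0.0383
δQ/Q = √(0.0383) = 0.196
Q = 8.28e+05, so δQ = 0.196 × 8.28e+05 = 1.62e+05.

1.62e+05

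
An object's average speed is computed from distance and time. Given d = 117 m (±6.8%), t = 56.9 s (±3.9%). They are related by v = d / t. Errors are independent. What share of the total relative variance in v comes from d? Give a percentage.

75.2%

(δv/v)² = (1·δd/d)² + (-1·δt/t)²
  d term: (1×0.0680)² = 0.00462
  t term: (-1×0.0390)² = 0.00152
Total = 0.00615. Share from d = 0.00462/0.00615 = 0.752.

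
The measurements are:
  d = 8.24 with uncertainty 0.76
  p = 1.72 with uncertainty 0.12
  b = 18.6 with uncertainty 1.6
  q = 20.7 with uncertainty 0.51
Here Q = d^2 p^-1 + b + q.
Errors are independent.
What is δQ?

Let w = d^2·p^-1 = 39.5. δw/w = √((2·δd/d)² + (-1·δp/p)²) = √(0.0340 + 0.00487) = 0.197, so δw = 7.79.
Q = w + b + q: δQ = √(δw² + δb² + δq²) = √(60.6 + 2.56 + 0.260) = 7.96

7.96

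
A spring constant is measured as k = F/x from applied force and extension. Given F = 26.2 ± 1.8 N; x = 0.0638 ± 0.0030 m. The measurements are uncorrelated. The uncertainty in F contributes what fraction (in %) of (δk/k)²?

(δk/k)² = (1·δF/F)² + (-1·δx/x)²
  F term: (1×0.0687)² = 0.00472
  x term: (-1×0.0470)² = 0.00221
Total = 0.00693. Share from F = 0.00472/0.00693 = 0.681.

68.1%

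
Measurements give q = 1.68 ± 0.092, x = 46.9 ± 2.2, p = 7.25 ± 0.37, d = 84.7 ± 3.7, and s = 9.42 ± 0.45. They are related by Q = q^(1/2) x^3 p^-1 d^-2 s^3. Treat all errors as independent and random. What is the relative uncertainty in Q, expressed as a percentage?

For a monomial Q ∝ q^(1/2), x^3, p^-1, d^-2, s^3, fractional errors add in quadrature:
  (½·δq/q)² = (0.5×0.0548)² = 0.000750;  (3·δx/x)² = (3×0.0469)² = 0.0198;  (-1·δp/p)² = (-1×0.0510)² = 0.00260;  (-2·δd/d)² = (-2×0.0437)² = 0.00763;  (3·δs/s)² = (3×0.0478)² = 0.0205
δQ/Q = √(0.0513) = 0.227

22.7%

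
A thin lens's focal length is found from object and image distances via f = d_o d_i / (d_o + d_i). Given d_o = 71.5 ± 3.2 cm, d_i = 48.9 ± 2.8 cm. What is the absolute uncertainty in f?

1.12 cm

∂f/∂d_o = (d_i/(d_o+d_i))² = 0.165;  ∂f/∂d_i = (d_o/(d_o+d_i))² = 0.353
δf = √((∂f/∂d_o · δd_o)² + (∂f/∂d_i · δd_i)²) = √(0.279 + 0.975) = 1.12 cm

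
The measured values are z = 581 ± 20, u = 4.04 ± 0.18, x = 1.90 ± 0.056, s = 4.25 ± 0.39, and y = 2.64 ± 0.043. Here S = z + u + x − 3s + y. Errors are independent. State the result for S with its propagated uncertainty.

577 ± 20.0

Absolute uncertainties add in quadrature for a linear combination:
  (δz)² = 400;  (δu)² = 0.0324;  (δx)² = 0.00314;  (3·δs)² = 1.37;  (δy)² = 0.00185
δS = √(401) = 20.0
S = 577.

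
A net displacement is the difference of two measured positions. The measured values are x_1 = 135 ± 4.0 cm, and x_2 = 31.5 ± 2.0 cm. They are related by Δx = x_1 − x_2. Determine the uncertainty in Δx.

4.47 cm

Each term contributes (cᵢ δxᵢ)² to (δΔx)²:
  (δx_1)² = 16.0;  (δx_2)² = 4.00
δΔx = √(20.0) = 4.47 cm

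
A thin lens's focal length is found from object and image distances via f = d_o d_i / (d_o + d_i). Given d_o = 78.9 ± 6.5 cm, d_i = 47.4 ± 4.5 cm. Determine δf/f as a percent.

∂f/∂d_o = (d_i/(d_o+d_i))² = 0.141;  ∂f/∂d_i = (d_o/(d_o+d_i))² = 0.390
δf = √((∂f/∂d_o · δd_o)² + (∂f/∂d_i · δd_i)²) = √(0.838 + 3.08) = 1.98 cm
f = 29.6 cm, so δf/f = 1.98/29.6 = 0.0669.

6.69%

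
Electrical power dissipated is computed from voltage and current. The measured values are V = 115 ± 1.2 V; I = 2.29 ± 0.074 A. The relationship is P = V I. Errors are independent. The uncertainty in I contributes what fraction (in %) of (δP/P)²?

(δP/P)² = (1·δV/V)² + (1·δI/I)²
  V term: (1×0.0104)² = 0.000109
  I term: (1×0.0323)² = 0.00104
Total = 0.00115. Share from I = 0.00104/0.00115 = 0.906.

90.6%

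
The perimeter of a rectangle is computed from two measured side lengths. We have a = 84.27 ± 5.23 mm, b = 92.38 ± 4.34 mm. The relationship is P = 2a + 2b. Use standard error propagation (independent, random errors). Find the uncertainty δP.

For a sum/difference, combine absolute errors in quadrature:
  (2·δa)² = 109;  (2·δb)² = 75.3
δP = √(185) = 13.6 mm

13.6 mm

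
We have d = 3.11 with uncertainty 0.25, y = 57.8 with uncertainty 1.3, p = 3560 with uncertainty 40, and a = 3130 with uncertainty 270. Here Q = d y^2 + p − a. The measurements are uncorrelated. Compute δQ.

995

Let w = d·y^2 = 10400. δw/w = √((1·δd/d)² + (2·δy/y)²) = √(0.00646 + 0.00202) = 0.0921, so δw = 957.
Q = w + p − a: δQ = √(δw² + δp² + δa²) = √(9.16e+05 + 1600 + 72900) = 995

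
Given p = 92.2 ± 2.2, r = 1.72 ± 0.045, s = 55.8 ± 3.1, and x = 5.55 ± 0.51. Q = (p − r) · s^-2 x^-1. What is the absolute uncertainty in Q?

Let u = p − r = 90.5. δu = √(δp² + δr²) = √(4.84 + 0.00202) = 2.20, so δu/u = 0.0243.
Q is then a monomial in u, s, x:
δQ/Q = √((δu/u)² + (-2·δs/s)² + (-1·δx/x)²) = √(0.000591 + 0.0123 + 0.00844) = 0.146
Q = 0.00524, so δQ = 0.146 × 0.00524 = 0.000766.

0.000766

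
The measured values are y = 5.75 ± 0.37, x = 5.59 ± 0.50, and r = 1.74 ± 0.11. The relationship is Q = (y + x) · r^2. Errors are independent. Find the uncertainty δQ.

4.73

Let u = y + x = 11.3. δu = √(δy² + δx²) = √(0.137 + 0.250) = 0.622, so δu/u = 0.0549.
Q is then a monomial in u, r:
δQ/Q = √((δu/u)² + (2·δr/r)²) = √(0.00301 + 0.0160) = 0.138
Q = 34.3, so δQ = 0.138 × 34.3 = 4.73.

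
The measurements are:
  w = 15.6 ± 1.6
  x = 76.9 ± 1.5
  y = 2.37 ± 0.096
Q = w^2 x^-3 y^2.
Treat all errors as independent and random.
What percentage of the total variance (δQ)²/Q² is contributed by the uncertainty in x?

(δQ/Q)² = (2·δw/w)² + (-3·δx/x)² + (2·δy/y)²
  w term: (2×0.103)² = 0.0421
  x term: (-3×0.0195)² = 0.00342
  y term: (2×0.0405)² = 0.00656
Total = 0.0521. Share from x = 0.00342/0.0521 = 0.0658.

6.58%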